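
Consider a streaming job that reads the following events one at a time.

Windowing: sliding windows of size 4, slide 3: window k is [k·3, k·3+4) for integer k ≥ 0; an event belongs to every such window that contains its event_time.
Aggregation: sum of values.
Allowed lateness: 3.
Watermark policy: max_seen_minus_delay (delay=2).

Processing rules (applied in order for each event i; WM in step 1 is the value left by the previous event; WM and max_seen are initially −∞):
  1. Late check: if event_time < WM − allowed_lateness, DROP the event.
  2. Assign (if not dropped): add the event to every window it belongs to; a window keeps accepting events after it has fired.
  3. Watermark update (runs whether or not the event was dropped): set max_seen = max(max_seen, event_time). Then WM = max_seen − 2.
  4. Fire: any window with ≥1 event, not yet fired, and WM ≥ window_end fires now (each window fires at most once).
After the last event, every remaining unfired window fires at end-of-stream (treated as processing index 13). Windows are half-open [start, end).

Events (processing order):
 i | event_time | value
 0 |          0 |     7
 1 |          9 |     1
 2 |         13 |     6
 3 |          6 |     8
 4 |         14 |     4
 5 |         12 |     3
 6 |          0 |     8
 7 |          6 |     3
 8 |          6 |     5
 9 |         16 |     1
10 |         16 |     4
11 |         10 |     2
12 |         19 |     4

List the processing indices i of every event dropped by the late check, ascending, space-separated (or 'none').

i=0 t=0 v=7: → [0,4); WM=-2
i=1 t=9 v=1: → [9,13),[6,10); WM=7; [0,4) fires=7
i=2 t=13 v=6: → [12,16); WM=11; [6,10) fires=1
i=3 t=6 v=8: DROP (t<11-3); WM=11
i=4 t=14 v=4: → [12,16); WM=12
i=5 t=12 v=3: → [12,16),[9,13); WM=12
i=6 t=0 v=8: DROP (t<12-3); WM=12
i=7 t=6 v=3: DROP (t<12-3); WM=12
i=8 t=6 v=5: DROP (t<12-3); WM=12
i=9 t=16 v=1: → [15,19); WM=14; [9,13) fires=4
i=10 t=16 v=4: → [15,19); WM=14
i=11 t=10 v=2: DROP (t<14-3); WM=14
i=12 t=19 v=4: → [18,22); WM=17; [12,16) fires=13

3 6 7 8 11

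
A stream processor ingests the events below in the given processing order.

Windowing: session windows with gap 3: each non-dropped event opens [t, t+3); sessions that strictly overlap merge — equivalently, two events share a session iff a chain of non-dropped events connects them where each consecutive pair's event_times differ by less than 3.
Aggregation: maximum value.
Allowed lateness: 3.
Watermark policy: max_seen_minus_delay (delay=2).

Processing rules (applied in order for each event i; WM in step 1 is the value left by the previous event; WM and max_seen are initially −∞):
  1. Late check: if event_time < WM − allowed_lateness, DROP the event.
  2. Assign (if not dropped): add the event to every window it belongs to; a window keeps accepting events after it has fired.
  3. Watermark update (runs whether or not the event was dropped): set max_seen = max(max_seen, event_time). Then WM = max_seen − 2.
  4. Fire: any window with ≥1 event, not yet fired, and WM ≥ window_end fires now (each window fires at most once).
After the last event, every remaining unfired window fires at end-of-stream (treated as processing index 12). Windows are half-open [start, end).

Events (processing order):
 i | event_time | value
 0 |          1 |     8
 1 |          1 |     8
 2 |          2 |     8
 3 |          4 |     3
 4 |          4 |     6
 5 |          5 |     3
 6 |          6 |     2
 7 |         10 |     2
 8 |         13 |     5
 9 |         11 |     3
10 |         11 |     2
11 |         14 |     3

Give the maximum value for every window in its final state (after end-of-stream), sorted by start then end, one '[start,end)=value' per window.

[1,9)=8 [10,17)=5

i=0 t=1 v=8: → [1,4); WM=-1
i=1 t=1 v=8: → [1,4); WM=-1
i=2 t=2 v=8: → [1,5); WM=0
i=3 t=4 v=3: → [1,7); WM=2
i=4 t=4 v=6: → [1,7); WM=2
i=5 t=5 v=3: → [1,8); WM=3
i=6 t=6 v=2: → [1,9); WM=4
i=7 t=10 v=2: → [10,13); WM=8
i=8 t=13 v=5: → [13,16); WM=11
i=9 t=11 v=3: → [10,16); WM=11
i=10 t=11 v=2: → [10,16); WM=11
i=11 t=14 v=3: → [10,17); WM=12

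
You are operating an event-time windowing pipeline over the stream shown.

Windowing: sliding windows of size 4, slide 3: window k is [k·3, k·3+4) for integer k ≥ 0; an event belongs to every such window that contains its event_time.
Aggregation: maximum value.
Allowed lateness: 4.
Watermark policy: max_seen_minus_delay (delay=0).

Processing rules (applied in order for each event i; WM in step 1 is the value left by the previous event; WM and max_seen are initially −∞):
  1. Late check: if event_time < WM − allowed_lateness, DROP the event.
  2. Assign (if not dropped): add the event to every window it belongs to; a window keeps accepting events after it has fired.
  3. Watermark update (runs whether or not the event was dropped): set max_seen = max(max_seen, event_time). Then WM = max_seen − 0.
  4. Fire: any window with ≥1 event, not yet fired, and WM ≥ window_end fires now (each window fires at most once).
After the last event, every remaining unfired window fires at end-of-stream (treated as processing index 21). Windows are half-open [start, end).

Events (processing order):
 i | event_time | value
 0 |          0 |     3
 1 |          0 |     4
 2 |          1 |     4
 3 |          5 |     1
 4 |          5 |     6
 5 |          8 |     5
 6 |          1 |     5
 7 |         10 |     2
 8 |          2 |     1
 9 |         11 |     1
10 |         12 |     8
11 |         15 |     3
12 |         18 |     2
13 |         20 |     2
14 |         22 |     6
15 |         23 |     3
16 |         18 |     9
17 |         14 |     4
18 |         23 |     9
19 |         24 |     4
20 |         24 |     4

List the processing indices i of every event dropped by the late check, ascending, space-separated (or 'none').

i=0 t=0 v=3: → [0,4); WM=0
i=1 t=0 v=4: → [0,4); WM=0
i=2 t=1 v=4: → [0,4); WM=1
i=3 t=5 v=1: → [3,7); WM=5; [0,4) fires=4
i=4 t=5 v=6: → [3,7); WM=5
i=5 t=8 v=5: → [6,10); WM=8; [3,7) fires=6
i=6 t=1 v=5: DROP (t<8-4); WM=8
i=7 t=10 v=2: → [9,13); WM=10; [6,10) fires=5
i=8 t=2 v=1: DROP (t<10-4); WM=10
i=9 t=11 v=1: → [9,13); WM=11
i=10 t=12 v=8: → [12,16),[9,13); WM=12
i=11 t=15 v=3: → [15,19),[12,16); WM=15; [9,13) fires=8
i=12 t=18 v=2: → [18,22),[15,19); WM=18; [12,16) fires=8
i=13 t=20 v=2: → [18,22); WM=20; [15,19) fires=3
i=14 t=22 v=6: → [21,25); WM=22; [18,22) fires=2
i=15 t=23 v=3: → [21,25); WM=23
i=16 t=18 v=9: DROP (t<23-4); WM=23
i=17 t=14 v=4: DROP (t<23-4); WM=23
i=18 t=23 v=9: → [21,25); WM=23
i=19 t=24 v=4: → [24,28),[21,25); WM=24
i=20 t=24 v=4: → [24,28),[21,25); WM=24

6 8 16 17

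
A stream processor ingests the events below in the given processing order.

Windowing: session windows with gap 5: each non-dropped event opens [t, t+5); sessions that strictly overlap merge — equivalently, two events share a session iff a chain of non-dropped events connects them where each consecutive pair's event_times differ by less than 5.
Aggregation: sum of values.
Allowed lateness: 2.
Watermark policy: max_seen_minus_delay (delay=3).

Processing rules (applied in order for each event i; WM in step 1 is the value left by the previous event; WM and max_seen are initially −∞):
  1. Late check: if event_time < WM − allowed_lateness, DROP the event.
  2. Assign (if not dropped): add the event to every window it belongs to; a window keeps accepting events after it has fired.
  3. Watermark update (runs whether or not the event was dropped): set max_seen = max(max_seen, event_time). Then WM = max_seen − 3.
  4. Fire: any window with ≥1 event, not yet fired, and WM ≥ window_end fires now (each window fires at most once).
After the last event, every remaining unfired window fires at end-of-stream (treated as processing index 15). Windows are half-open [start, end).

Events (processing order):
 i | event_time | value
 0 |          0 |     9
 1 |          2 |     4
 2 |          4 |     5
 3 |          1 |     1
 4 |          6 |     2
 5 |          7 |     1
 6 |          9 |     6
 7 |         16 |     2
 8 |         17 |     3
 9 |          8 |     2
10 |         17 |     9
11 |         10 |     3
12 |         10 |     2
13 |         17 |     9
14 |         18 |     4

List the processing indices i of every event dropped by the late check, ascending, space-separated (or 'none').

i=0 t=0 v=9: → [0,5); WM=-3
i=1 t=2 v=4: → [0,7); WM=-1
i=2 t=4 v=5: → [0,9); WM=1
i=3 t=1 v=1: → [0,9); WM=1
i=4 t=6 v=2: → [0,11); WM=3
i=5 t=7 v=1: → [0,12); WM=4
i=6 t=9 v=6: → [0,14); WM=6
i=7 t=16 v=2: → [16,21); WM=13
i=8 t=17 v=3: → [16,22); WM=14
i=9 t=8 v=2: DROP (t<14-2); WM=14
i=10 t=17 v=9: → [16,22); WM=14
i=11 t=10 v=3: DROP (t<14-2); WM=14
i=12 t=10 v=2: DROP (t<14-2); WM=14
i=13 t=17 v=9: → [16,22); WM=14
i=14 t=18 v=4: → [16,23); WM=15

9 11 12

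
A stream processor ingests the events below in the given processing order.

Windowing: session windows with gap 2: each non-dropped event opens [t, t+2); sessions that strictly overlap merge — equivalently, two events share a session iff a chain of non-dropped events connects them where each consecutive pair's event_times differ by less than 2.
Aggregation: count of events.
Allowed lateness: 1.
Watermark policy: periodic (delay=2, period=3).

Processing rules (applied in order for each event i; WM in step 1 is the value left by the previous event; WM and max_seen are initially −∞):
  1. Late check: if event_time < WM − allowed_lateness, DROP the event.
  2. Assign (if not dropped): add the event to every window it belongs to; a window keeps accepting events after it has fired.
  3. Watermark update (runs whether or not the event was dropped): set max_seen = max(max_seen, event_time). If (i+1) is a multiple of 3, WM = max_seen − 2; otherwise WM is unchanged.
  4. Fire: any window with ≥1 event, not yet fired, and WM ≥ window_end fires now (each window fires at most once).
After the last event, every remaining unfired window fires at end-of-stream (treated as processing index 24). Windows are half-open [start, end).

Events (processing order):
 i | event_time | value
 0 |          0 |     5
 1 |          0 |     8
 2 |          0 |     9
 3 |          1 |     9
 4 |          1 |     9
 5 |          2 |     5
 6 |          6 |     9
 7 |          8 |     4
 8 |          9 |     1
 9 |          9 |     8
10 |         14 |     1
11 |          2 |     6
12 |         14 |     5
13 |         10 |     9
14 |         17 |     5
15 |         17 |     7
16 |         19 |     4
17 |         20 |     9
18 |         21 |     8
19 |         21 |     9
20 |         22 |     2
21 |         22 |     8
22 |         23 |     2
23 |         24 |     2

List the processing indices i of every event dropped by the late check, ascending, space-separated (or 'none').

11 13

i=0 t=0 v=5: → [0,2); WM=−∞
i=1 t=0 v=8: → [0,2); WM=−∞
i=2 t=0 v=9: → [0,2); WM=-2
i=3 t=1 v=9: → [0,3); WM=-2
i=4 t=1 v=9: → [0,3); WM=-2
i=5 t=2 v=5: → [0,4); WM=0
i=6 t=6 v=9: → [6,8); WM=0
i=7 t=8 v=4: → [8,10); WM=0
i=8 t=9 v=1: → [8,11); WM=7
i=9 t=9 v=8: → [8,11); WM=7
i=10 t=14 v=1: → [14,16); WM=7
i=11 t=2 v=6: DROP (t<7-1); WM=12
i=12 t=14 v=5: → [14,16); WM=12
i=13 t=10 v=9: DROP (t<12-1); WM=12
i=14 t=17 v=5: → [17,19); WM=15
i=15 t=17 v=7: → [17,19); WM=15
i=16 t=19 v=4: → [19,21); WM=15
i=17 t=20 v=9: → [19,22); WM=18
i=18 t=21 v=8: → [19,23); WM=18
i=19 t=21 v=9: → [19,23); WM=18
i=20 t=22 v=2: → [19,24); WM=20
i=21 t=22 v=8: → [19,24); WM=20
i=22 t=23 v=2: → [19,25); WM=20
i=23 t=24 v=2: → [19,26); WM=22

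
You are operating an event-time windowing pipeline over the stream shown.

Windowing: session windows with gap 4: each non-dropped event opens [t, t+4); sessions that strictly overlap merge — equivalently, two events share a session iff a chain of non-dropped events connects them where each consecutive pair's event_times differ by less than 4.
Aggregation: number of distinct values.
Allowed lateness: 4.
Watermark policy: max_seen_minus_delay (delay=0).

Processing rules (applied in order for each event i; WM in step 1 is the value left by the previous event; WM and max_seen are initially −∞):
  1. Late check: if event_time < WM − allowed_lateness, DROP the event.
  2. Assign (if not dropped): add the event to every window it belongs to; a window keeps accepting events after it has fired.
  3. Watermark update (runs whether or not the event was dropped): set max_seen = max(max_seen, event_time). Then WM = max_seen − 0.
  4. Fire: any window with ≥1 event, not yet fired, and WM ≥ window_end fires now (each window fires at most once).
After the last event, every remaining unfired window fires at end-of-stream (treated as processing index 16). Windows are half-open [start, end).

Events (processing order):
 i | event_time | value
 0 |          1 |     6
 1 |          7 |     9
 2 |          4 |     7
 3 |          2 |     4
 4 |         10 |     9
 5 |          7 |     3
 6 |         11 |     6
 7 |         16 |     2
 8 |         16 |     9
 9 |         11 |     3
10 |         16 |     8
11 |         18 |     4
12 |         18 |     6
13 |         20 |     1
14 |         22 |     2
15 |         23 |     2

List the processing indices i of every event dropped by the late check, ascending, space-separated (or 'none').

i=0 t=1 v=6: → [1,5); WM=1
i=1 t=7 v=9: → [7,11); WM=7
i=2 t=4 v=7: → [1,11); WM=7
i=3 t=2 v=4: DROP (t<7-4); WM=7
i=4 t=10 v=9: → [1,14); WM=10
i=5 t=7 v=3: → [1,14); WM=10
i=6 t=11 v=6: → [1,15); WM=11
i=7 t=16 v=2: → [16,20); WM=16
i=8 t=16 v=9: → [16,20); WM=16
i=9 t=11 v=3: DROP (t<16-4); WM=16
i=10 t=16 v=8: → [16,20); WM=16
i=11 t=18 v=4: → [16,22); WM=18
i=12 t=18 v=6: → [16,22); WM=18
i=13 t=20 v=1: → [16,24); WM=20
i=14 t=22 v=2: → [16,26); WM=22
i=15 t=23 v=2: → [16,27); WM=23

3 9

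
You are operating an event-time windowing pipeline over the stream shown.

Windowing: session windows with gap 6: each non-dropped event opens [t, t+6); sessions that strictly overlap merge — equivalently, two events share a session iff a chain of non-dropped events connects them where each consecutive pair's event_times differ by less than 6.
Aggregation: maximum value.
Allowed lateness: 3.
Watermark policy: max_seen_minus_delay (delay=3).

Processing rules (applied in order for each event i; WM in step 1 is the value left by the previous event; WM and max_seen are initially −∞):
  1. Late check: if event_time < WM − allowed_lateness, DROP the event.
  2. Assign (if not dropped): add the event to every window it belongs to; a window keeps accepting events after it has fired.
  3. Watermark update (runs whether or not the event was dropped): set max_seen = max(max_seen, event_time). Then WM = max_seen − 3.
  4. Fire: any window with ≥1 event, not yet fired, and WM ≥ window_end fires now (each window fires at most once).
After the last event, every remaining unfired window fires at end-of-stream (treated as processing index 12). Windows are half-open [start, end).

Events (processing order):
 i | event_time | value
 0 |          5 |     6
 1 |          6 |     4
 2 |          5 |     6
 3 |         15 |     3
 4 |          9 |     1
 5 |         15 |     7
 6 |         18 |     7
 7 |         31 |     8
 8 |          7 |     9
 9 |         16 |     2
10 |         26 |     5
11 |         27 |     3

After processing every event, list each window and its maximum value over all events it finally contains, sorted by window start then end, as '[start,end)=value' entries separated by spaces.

i=0 t=5 v=6: → [5,11); WM=2
i=1 t=6 v=4: → [5,12); WM=3
i=2 t=5 v=6: → [5,12); WM=3
i=3 t=15 v=3: → [15,21); WM=12
i=4 t=9 v=1: → [5,15); WM=12
i=5 t=15 v=7: → [15,21); WM=12
i=6 t=18 v=7: → [15,24); WM=15
i=7 t=31 v=8: → [31,37); WM=28
i=8 t=7 v=9: DROP (t<28-3); WM=28
i=9 t=16 v=2: DROP (t<28-3); WM=28
i=10 t=26 v=5: → [26,37); WM=28
i=11 t=27 v=3: → [26,37); WM=28

[5,15)=6 [15,24)=7 [26,37)=8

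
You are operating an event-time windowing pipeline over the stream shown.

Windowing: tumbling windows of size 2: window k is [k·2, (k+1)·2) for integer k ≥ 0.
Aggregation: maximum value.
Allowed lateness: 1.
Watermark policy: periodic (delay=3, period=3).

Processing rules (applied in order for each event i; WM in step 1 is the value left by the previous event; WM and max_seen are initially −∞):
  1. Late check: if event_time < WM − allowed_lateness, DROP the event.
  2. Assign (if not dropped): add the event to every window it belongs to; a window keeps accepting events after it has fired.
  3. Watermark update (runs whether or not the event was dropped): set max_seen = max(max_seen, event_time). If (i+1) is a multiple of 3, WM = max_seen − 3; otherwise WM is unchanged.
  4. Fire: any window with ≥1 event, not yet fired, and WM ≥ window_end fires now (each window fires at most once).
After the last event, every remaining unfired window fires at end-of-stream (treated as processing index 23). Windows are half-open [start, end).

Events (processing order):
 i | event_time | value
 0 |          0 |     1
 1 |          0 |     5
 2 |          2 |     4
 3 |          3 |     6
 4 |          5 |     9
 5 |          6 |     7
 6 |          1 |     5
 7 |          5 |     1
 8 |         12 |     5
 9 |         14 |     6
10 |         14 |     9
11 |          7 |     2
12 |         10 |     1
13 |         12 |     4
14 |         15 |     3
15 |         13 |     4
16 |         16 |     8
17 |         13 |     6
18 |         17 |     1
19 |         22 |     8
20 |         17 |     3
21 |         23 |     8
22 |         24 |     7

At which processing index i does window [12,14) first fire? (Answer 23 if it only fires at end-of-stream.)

20

i=0 t=0 v=1: → [0,2); WM=−∞
i=1 t=0 v=5: → [0,2); WM=−∞
i=2 t=2 v=4: → [2,4); WM=-1
i=3 t=3 v=6: → [2,4); WM=-1
i=4 t=5 v=9: → [4,6); WM=-1
i=5 t=6 v=7: → [6,8); WM=3; [0,2) fires=5
i=6 t=1 v=5: DROP (t<3-1); WM=3
i=7 t=5 v=1: → [4,6); WM=3
i=8 t=12 v=5: → [12,14); WM=9; [2,4) fires=6 [4,6) fires=9 [6,8) fires=7
i=9 t=14 v=6: → [14,16); WM=9
i=10 t=14 v=9: → [14,16); WM=9
i=11 t=7 v=2: DROP (t<9-1); WM=11
i=12 t=10 v=1: → [10,12); WM=11
i=13 t=12 v=4: → [12,14); WM=11
i=14 t=15 v=3: → [14,16); WM=12; [10,12) fires=1
i=15 t=13 v=4: → [12,14); WM=12
i=16 t=16 v=8: → [16,18); WM=12
i=17 t=13 v=6: → [12,14); WM=13
i=18 t=17 v=1: → [16,18); WM=13
i=19 t=22 v=8: → [22,24); WM=13
i=20 t=17 v=3: → [16,18); WM=19; [12,14) fires=6 [14,16) fires=9 [16,18) fires=8
i=21 t=23 v=8: → [22,24); WM=19
i=22 t=24 v=7: → [24,26); WM=19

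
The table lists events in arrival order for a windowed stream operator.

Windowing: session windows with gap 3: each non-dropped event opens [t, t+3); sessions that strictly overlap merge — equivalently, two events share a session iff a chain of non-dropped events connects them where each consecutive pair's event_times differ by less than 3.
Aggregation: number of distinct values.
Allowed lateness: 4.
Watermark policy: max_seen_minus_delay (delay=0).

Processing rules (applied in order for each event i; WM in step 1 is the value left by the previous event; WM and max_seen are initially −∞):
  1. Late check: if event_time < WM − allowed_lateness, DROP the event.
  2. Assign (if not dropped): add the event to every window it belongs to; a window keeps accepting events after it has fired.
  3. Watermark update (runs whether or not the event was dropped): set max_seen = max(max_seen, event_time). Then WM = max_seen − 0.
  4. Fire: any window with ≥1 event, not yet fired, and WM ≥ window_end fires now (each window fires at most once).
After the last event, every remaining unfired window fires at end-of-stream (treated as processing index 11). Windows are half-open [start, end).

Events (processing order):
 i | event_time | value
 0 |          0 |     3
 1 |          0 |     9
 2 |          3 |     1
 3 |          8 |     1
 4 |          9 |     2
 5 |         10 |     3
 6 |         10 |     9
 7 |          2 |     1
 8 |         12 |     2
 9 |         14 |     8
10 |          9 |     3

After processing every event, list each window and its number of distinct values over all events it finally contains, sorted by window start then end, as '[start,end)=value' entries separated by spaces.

[0,3)=2 [3,6)=1 [8,17)=5

i=0 t=0 v=3: → [0,3); WM=0
i=1 t=0 v=9: → [0,3); WM=0
i=2 t=3 v=1: → [3,6); WM=3
i=3 t=8 v=1: → [8,11); WM=8
i=4 t=9 v=2: → [8,12); WM=9
i=5 t=10 v=3: → [8,13); WM=10
i=6 t=10 v=9: → [8,13); WM=10
i=7 t=2 v=1: DROP (t<10-4); WM=10
i=8 t=12 v=2: → [8,15); WM=12
i=9 t=14 v=8: → [8,17); WM=14
i=10 t=9 v=3: DROP (t<14-4); WM=14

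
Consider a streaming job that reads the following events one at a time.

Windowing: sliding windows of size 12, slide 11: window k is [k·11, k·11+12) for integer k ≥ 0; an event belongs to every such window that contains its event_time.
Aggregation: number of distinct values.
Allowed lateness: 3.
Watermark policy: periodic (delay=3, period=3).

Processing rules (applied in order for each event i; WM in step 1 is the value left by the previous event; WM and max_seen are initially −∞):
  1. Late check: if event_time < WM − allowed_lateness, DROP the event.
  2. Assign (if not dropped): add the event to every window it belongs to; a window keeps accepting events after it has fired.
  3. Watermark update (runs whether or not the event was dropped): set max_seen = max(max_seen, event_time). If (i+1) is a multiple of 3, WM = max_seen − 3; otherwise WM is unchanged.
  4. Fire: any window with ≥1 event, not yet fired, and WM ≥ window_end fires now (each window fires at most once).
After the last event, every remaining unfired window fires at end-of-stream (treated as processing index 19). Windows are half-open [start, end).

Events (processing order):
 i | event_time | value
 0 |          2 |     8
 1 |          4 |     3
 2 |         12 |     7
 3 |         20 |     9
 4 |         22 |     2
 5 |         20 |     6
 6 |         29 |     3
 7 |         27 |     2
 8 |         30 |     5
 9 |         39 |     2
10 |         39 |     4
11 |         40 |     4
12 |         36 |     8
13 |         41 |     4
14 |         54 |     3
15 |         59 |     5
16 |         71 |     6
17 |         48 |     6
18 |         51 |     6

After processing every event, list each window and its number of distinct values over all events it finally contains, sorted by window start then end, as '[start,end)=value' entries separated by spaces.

[0,12)=2 [11,23)=4 [22,34)=3 [33,45)=3 [44,56)=2 [55,67)=1 [66,78)=1

i=0 t=2 v=8: → [0,12); WM=−∞
i=1 t=4 v=3: → [0,12); WM=−∞
i=2 t=12 v=7: → [11,23); WM=9
i=3 t=20 v=9: → [11,23); WM=9
i=4 t=22 v=2: → [22,34),[11,23); WM=9
i=5 t=20 v=6: → [11,23); WM=19; [0,12) fires=2
i=6 t=29 v=3: → [22,34); WM=19
i=7 t=27 v=2: → [22,34); WM=19
i=8 t=30 v=5: → [22,34); WM=27; [11,23) fires=4
i=9 t=39 v=2: → [33,45); WM=27
i=10 t=39 v=4: → [33,45); WM=27
i=11 t=40 v=4: → [33,45); WM=37; [22,34) fires=3
i=12 t=36 v=8: → [33,45); WM=37
i=13 t=41 v=4: → [33,45); WM=37
i=14 t=54 v=3: → [44,56); WM=51; [33,45) fires=3
i=15 t=59 v=5: → [55,67); WM=51
i=16 t=71 v=6: → [66,78); WM=51
i=17 t=48 v=6: → [44,56); WM=68; [44,56) fires=2 [55,67) fires=1
i=18 t=51 v=6: DROP (t<68-3); WM=68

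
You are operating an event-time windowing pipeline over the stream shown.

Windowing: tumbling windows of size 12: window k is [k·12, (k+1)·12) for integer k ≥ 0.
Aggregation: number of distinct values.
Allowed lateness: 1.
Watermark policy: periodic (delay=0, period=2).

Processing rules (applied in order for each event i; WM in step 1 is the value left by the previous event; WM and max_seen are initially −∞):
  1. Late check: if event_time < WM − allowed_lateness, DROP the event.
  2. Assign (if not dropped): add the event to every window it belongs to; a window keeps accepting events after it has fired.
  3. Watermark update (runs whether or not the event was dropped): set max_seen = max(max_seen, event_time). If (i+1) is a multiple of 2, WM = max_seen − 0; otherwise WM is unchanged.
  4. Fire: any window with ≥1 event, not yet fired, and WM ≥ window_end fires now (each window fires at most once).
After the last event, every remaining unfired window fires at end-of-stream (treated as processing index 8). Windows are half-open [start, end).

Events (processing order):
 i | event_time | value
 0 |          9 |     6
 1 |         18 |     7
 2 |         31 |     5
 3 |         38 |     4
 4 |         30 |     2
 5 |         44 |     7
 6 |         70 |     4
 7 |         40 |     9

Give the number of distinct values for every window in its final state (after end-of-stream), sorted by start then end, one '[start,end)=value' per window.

[0,12)=1 [12,24)=1 [24,36)=1 [36,48)=2 [60,72)=1

i=0 t=9 v=6: → [0,12); WM=−∞
i=1 t=18 v=7: → [12,24); WM=18; [0,12) fires=1
i=2 t=31 v=5: → [24,36); WM=18
i=3 t=38 v=4: → [36,48); WM=38; [12,24) fires=1 [24,36) fires=1
i=4 t=30 v=2: DROP (t<38-1); WM=38
i=5 t=44 v=7: → [36,48); WM=44
i=6 t=70 v=4: → [60,72); WM=44
i=7 t=40 v=9: DROP (t<44-1); WM=70; [36,48) fires=2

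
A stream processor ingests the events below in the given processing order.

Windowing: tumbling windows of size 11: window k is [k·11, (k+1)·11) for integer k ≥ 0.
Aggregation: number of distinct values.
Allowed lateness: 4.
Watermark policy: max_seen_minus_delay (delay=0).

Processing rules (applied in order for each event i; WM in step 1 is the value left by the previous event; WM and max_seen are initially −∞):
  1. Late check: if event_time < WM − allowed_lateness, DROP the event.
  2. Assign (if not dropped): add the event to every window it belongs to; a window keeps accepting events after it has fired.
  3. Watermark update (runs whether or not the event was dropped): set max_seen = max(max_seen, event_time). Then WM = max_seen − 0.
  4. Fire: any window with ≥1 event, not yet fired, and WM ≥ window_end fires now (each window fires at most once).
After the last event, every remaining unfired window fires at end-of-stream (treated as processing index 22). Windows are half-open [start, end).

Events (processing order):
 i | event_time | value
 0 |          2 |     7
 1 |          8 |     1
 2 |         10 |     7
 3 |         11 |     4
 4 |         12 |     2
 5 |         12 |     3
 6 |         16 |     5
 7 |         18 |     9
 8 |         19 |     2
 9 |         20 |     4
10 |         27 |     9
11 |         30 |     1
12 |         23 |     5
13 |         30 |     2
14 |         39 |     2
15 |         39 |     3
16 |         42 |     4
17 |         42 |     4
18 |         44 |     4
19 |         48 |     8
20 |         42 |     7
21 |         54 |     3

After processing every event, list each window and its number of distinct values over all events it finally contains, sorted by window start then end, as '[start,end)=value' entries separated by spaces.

i=0 t=2 v=7: → [0,11); WM=2
i=1 t=8 v=1: → [0,11); WM=8
i=2 t=10 v=7: → [0,11); WM=10
i=3 t=11 v=4: → [11,22); WM=11; [0,11) fires=2
i=4 t=12 v=2: → [11,22); WM=12
i=5 t=12 v=3: → [11,22); WM=12
i=6 t=16 v=5: → [11,22); WM=16
i=7 t=18 v=9: → [11,22); WM=18
i=8 t=19 v=2: → [11,22); WM=19
i=9 t=20 v=4: → [11,22); WM=20
i=10 t=27 v=9: → [22,33); WM=27; [11,22) fires=5
i=11 t=30 v=1: → [22,33); WM=30
i=12 t=23 v=5: DROP (t<30-4); WM=30
i=13 t=30 v=2: → [22,33); WM=30
i=14 t=39 v=2: → [33,44); WM=39; [22,33) fires=3
i=15 t=39 v=3: → [33,44); WM=39
i=16 t=42 v=4: → [33,44); WM=42
i=17 t=42 v=4: → [33,44); WM=42
i=18 t=44 v=4: → [44,55); WM=44; [33,44) fires=3
i=19 t=48 v=8: → [44,55); WM=48
i=20 t=42 v=7: DROP (t<48-4); WM=48
i=21 t=54 v=3: → [44,55); WM=54

[0,11)=2 [11,22)=5 [22,33)=3 [33,44)=3 [44,55)=3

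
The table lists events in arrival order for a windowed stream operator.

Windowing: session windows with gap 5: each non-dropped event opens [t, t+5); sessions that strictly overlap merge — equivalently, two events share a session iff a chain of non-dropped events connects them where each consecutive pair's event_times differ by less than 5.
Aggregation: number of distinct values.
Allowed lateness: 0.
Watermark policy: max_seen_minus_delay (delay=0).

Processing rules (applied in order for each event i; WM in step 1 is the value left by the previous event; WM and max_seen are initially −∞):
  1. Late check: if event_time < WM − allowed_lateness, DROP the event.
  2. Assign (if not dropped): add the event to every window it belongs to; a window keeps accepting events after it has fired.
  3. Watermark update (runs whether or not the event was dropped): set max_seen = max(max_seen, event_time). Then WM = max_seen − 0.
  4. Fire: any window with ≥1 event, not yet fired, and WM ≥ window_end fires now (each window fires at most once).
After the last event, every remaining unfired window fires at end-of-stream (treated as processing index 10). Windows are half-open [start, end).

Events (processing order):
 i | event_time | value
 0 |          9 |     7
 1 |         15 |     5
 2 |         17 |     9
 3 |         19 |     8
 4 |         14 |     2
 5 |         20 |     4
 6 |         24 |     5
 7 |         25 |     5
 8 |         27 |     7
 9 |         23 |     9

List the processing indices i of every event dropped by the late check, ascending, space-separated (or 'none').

4 9

i=0 t=9 v=7: → [9,14); WM=9
i=1 t=15 v=5: → [15,20); WM=15
i=2 t=17 v=9: → [15,22); WM=17
i=3 t=19 v=8: → [15,24); WM=19
i=4 t=14 v=2: DROP (t<19-0); WM=19
i=5 t=20 v=4: → [15,25); WM=20
i=6 t=24 v=5: → [15,29); WM=24
i=7 t=25 v=5: → [15,30); WM=25
i=8 t=27 v=7: → [15,32); WM=27
i=9 t=23 v=9: DROP (t<27-0); WM=27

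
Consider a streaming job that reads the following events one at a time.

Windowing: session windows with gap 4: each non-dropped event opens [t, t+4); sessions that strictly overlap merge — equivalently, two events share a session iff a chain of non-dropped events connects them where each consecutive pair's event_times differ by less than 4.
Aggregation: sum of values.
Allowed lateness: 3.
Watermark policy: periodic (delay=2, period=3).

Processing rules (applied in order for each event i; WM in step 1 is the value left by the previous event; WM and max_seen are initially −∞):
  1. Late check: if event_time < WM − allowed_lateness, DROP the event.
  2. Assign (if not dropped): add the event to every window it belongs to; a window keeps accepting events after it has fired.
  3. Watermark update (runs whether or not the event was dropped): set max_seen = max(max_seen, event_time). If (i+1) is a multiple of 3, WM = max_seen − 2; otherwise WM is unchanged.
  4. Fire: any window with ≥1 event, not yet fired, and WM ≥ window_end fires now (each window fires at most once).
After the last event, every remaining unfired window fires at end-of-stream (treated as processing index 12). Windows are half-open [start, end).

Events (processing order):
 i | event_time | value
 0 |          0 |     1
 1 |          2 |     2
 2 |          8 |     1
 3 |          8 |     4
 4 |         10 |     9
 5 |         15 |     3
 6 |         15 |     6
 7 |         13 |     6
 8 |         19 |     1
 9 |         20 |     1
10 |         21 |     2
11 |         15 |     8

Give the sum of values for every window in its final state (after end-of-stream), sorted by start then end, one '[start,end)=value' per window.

[0,6)=3 [8,19)=37 [19,25)=4

i=0 t=0 v=1: → [0,4); WM=−∞
i=1 t=2 v=2: → [0,6); WM=−∞
i=2 t=8 v=1: → [8,12); WM=6
i=3 t=8 v=4: → [8,12); WM=6
i=4 t=10 v=9: → [8,14); WM=6
i=5 t=15 v=3: → [15,19); WM=13
i=6 t=15 v=6: → [15,19); WM=13
i=7 t=13 v=6: → [8,19); WM=13
i=8 t=19 v=1: → [19,23); WM=17
i=9 t=20 v=1: → [19,24); WM=17
i=10 t=21 v=2: → [19,25); WM=17
i=11 t=15 v=8: → [8,19); WM=19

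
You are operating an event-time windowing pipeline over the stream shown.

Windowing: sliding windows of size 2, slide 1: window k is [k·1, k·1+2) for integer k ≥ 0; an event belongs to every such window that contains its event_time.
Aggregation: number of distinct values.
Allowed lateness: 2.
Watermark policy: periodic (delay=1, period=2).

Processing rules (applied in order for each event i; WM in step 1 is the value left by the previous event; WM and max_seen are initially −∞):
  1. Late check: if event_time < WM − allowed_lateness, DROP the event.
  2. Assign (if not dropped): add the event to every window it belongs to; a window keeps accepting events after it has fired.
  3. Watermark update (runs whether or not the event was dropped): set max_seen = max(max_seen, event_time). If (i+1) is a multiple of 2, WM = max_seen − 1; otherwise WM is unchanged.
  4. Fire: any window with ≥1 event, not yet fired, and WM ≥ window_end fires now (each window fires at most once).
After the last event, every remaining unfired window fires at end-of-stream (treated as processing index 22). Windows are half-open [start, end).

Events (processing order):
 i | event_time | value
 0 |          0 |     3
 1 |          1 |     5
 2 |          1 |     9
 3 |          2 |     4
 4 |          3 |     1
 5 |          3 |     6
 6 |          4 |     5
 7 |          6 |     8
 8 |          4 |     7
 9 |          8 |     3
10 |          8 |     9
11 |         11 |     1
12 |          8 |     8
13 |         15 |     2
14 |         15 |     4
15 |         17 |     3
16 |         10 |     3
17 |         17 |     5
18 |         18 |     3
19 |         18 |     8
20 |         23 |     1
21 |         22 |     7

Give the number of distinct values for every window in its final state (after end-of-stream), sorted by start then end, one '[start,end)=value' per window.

i=0 t=0 v=3: → [0,2); WM=−∞
i=1 t=1 v=5: → [1,3),[0,2); WM=0
i=2 t=1 v=9: → [1,3),[0,2); WM=0
i=3 t=2 v=4: → [2,4),[1,3); WM=1
i=4 t=3 v=1: → [3,5),[2,4); WM=1
i=5 t=3 v=6: → [3,5),[2,4); WM=2; [0,2) fires=3
i=6 t=4 v=5: → [4,6),[3,5); WM=2
i=7 t=6 v=8: → [6,8),[5,7); WM=5; [1,3) fires=3 [2,4) fires=3 [3,5) fires=3
i=8 t=4 v=7: → [4,6),[3,5); WM=5
i=9 t=8 v=3: → [8,10),[7,9); WM=7; [4,6) fires=2 [5,7) fires=1
i=10 t=8 v=9: → [8,10),[7,9); WM=7
i=11 t=11 v=1: → [11,13),[10,12); WM=10; [6,8) fires=1 [7,9) fires=2 [8,10) fires=2
i=12 t=8 v=8: → [8,10),[7,9); WM=10
i=13 t=15 v=2: → [15,17),[14,16); WM=14; [10,12) fires=1 [11,13) fires=1
i=14 t=15 v=4: → [15,17),[14,16); WM=14
i=15 t=17 v=3: → [17,19),[16,18); WM=16; [14,16) fires=2
i=16 t=10 v=3: DROP (t<16-2); WM=16
i=17 t=17 v=5: → [17,19),[16,18); WM=16
i=18 t=18 v=3: → [18,20),[17,19); WM=16
i=19 t=18 v=8: → [18,20),[17,19); WM=17; [15,17) fires=2
i=20 t=23 v=1: → [23,25),[22,24); WM=17
i=21 t=22 v=7: → [22,24),[21,23); WM=22; [16,18) fires=2 [17,19) fires=3 [18,20) fires=2

[0,2)=3 [1,3)=3 [2,4)=3 [3,5)=4 [4,6)=2 [5,7)=1 [6,8)=1 [7,9)=3 [8,10)=3 [10,12)=1 [11,13)=1 [14,16)=2 [15,17)=2 [16,18)=2 [17,19)=3 [18,20)=2 [21,23)=1 [22,24)=2 [23,25)=1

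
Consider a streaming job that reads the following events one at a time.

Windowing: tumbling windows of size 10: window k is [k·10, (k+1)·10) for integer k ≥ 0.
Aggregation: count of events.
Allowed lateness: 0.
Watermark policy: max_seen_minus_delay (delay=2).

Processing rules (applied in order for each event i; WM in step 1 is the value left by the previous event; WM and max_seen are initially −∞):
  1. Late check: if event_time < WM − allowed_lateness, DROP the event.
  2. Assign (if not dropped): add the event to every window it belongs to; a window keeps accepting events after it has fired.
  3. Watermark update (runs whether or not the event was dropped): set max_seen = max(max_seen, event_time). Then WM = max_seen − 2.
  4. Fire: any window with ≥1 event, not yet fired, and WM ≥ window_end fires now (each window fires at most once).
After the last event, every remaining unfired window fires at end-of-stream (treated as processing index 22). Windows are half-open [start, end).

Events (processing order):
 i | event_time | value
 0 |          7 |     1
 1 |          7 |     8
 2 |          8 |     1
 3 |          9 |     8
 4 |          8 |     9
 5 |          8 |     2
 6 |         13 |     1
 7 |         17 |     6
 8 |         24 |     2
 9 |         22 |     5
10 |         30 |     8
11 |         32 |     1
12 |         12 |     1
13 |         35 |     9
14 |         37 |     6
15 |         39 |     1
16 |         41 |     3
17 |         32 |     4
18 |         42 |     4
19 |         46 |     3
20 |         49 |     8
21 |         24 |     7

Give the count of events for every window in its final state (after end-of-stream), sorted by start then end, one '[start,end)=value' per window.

[0,10)=6 [10,20)=2 [20,30)=2 [30,40)=5 [40,50)=4

i=0 t=7 v=1: → [0,10); WM=5
i=1 t=7 v=8: → [0,10); WM=5
i=2 t=8 v=1: → [0,10); WM=6
i=3 t=9 v=8: → [0,10); WM=7
i=4 t=8 v=9: → [0,10); WM=7
i=5 t=8 v=2: → [0,10); WM=7
i=6 t=13 v=1: → [10,20); WM=11; [0,10) fires=6
i=7 t=17 v=6: → [10,20); WM=15
i=8 t=24 v=2: → [20,30); WM=22; [10,20) fires=2
i=9 t=22 v=5: → [20,30); WM=22
i=10 t=30 v=8: → [30,40); WM=28
i=11 t=32 v=1: → [30,40); WM=30; [20,30) fires=2
i=12 t=12 v=1: DROP (t<30-0); WM=30
i=13 t=35 v=9: → [30,40); WM=33
i=14 t=37 v=6: → [30,40); WM=35
i=15 t=39 v=1: → [30,40); WM=37
i=16 t=41 v=3: → [40,50); WM=39
i=17 t=32 v=4: DROP (t<39-0); WM=39
i=18 t=42 v=4: → [40,50); WM=40; [30,40) fires=5
i=19 t=46 v=3: → [40,50); WM=44
i=20 t=49 v=8: → [40,50); WM=47
i=21 t=24 v=7: DROP (t<47-0); WM=47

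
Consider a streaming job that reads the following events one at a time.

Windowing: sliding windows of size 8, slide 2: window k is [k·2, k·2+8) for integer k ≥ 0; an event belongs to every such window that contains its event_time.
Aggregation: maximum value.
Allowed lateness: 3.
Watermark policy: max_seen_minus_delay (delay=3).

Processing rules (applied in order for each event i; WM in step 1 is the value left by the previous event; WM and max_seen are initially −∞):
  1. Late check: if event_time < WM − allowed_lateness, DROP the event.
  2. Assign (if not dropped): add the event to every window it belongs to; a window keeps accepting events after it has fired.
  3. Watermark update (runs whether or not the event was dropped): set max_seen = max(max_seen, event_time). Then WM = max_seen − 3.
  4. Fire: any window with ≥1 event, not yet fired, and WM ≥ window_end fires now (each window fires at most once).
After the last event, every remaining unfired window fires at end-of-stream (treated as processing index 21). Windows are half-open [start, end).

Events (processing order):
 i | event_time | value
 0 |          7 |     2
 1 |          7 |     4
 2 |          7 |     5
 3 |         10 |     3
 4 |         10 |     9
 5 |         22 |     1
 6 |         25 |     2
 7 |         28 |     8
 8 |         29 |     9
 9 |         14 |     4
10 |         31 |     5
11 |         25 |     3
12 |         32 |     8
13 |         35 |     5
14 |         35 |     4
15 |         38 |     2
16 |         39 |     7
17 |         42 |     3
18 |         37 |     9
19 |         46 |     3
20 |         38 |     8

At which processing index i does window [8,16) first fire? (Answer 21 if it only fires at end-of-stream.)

5

i=0 t=7 v=2: → [6,14),[4,12),[2,10),[0,8); WM=4
i=1 t=7 v=4: → [6,14),[4,12),[2,10),[0,8); WM=4
i=2 t=7 v=5: → [6,14),[4,12),[2,10),[0,8); WM=4
i=3 t=10 v=3: → [10,18),[8,16),[6,14),[4,12); WM=7
i=4 t=10 v=9: → [10,18),[8,16),[6,14),[4,12); WM=7
i=5 t=22 v=1: → [22,30),[20,28),[18,26),[16,24); WM=19; [0,8) fires=5 [2,10) fires=5 [4,12) fires=9 [6,14) fires=9 [8,16) fires=9 [10,18) fires=9
i=6 t=25 v=2: → [24,32),[22,30),[20,28),[18,26); WM=22
i=7 t=28 v=8: → [28,36),[26,34),[24,32),[22,30); WM=25; [16,24) fires=1
i=8 t=29 v=9: → [28,36),[26,34),[24,32),[22,30); WM=26; [18,26) fires=2
i=9 t=14 v=4: DROP (t<26-3); WM=26
i=10 t=31 v=5: → [30,38),[28,36),[26,34),[24,32); WM=28; [20,28) fires=2
i=11 t=25 v=3: → [24,32),[22,30),[20,28),[18,26); WM=28
i=12 t=32 v=8: → [32,40),[30,38),[28,36),[26,34); WM=29
i=13 t=35 v=5: → [34,42),[32,40),[30,38),[28,36); WM=32; [22,30) fires=9 [24,32) fires=9
i=14 t=35 v=4: → [34,42),[32,40),[30,38),[28,36); WM=32
i=15 t=38 v=2: → [38,46),[36,44),[34,42),[32,40); WM=35; [26,34) fires=9
i=16 t=39 v=7: → [38,46),[36,44),[34,42),[32,40); WM=36; [28,36) fires=9
i=17 t=42 v=3: → [42,50),[40,48),[38,46),[36,44); WM=39; [30,38) fires=8
i=18 t=37 v=9: → [36,44),[34,42),[32,40),[30,38); WM=39
i=19 t=46 v=3: → [46,54),[44,52),[42,50),[40,48); WM=43; [32,40) fires=9 [34,42) fires=9
i=20 t=38 v=8: DROP (t<43-3); WM=43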